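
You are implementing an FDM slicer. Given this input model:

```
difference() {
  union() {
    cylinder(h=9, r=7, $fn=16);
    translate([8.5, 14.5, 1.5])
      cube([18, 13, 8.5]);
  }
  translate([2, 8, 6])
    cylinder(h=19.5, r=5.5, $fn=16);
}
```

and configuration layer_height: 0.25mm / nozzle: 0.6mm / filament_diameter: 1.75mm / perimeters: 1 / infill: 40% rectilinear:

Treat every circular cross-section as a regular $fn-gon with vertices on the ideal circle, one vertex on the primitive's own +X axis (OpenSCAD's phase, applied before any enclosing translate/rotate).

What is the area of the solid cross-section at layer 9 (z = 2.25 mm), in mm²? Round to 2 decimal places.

At z = 2.25 mm: the cylinder: section is a regular 16-gon, circumradius r=7 (area = (16/2)·7.000²·sin(360°/16) = 150.01 mm²); the cube at (8.5, 14.5) is present — its section is the full 18×13 rectangle (area 234.00 mm²); Merging all regions: the 2 present regions are separate (no shared area or edge), so areas and boundary lengths simply add and each stays a separate island — area = 384.01 mm²; the cylinder at (2, 8) is absent (z outside [6, 25.5]); After the difference (first − rest): none of the subtracted shapes is present at this height, so the result so far is unchanged — area = 384.01 mm². Overall, the cross-section has 2 separate islands. Net area = 384.01 mm².

384.01 mm²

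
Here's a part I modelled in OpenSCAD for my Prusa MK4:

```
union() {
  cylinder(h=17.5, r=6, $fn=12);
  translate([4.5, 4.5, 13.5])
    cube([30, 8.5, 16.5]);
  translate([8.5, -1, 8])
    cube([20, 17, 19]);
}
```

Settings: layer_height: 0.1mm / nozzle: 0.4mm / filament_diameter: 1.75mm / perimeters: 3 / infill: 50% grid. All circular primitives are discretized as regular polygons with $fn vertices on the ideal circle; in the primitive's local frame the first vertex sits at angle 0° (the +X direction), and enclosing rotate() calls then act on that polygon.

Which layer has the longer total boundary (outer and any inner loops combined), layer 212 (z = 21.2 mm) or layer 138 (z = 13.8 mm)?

layer 138 (z = 13.8 mm)

Layer 212 (z = 21.2): the cylinder is absent (z outside [0, 17.5]); the cube at (4.5, 4.5) is present — its section is the full 30×8.5 rectangle (perimeter 77.00 mm); the 20×17 cube at (8.5, -1) contributes its full rectangle (perimeter 74.00 mm); Taking the union: the regions partially overlap (shared area 170.00 mm²), so the edge portions inside another operand are dropped and the merged outline is re-measured after clipping — boundary = 94.00 mm. So its perimeter = 94.00 mm. Layer 138 (z = 13.8): the cylinder: section is a regular 12-gon, circumradius r=6 (perimeter = 2·12·6.000·sin(180°/12) = 37.27 mm); the cube at (4.5, 4.5) is present — its section is the full 30×8.5 rectangle (perimeter 77.00 mm); the cube at (8.5, -1) (footprint 20×17) is included at this height (perimeter 74.00 mm); Taking the union: the regions partially overlap (shared area 170.00 mm²), so the edge portions inside another operand are dropped and the merged outline is re-measured after clipping — boundary = 131.27 mm. So its perimeter = 131.27 mm. Layer 138 is larger (131.27 vs 94.00 mm).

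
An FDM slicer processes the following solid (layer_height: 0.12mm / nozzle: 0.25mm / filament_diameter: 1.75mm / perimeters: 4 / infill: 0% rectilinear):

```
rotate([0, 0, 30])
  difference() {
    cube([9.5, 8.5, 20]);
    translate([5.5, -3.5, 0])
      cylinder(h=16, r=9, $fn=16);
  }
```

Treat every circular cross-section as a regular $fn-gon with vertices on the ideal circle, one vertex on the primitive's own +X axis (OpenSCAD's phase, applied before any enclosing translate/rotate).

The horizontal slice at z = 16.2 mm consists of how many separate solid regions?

1

At z = 16.2 mm: the cube (footprint 9.5×8.5) is included at this height; the cylinder at (5.5, -3.5) does not reach this height (z outside [0, 16]); Subtracting the remaining from the first: none of the subtracted shapes is present at this height, so the 9.5×8.5 cube is unchanged — 1 connected region; (rotated 30° about Z; rotation is an isometry so areas/perimeters/island counts are preserved). The result has 1 disconnected region.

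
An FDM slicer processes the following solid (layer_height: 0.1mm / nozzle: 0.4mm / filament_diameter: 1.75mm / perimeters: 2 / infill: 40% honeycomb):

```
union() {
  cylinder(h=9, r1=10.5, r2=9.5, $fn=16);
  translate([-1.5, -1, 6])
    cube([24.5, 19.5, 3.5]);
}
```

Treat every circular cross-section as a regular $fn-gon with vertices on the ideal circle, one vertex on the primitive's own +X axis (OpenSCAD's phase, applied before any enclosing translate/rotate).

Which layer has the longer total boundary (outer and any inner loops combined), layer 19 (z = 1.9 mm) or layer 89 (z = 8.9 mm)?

Layer 19 (z = 1.9): the cone: at t=0.211 of its height the radius interpolates to r₁+(r₂−r₁)t = 10.289, giving a regular 16-gon of that circumradius (perimeter = 2·16·10.289·sin(180°/16) = 64.23 mm); the cube at (-1.5, -1) does not reach this height (z outside [6, 9.5]); Taking the union: only the cone is present, so the union is just that shape — boundary = 64.23 mm. So its perimeter = 64.23 mm. Layer 89 (z = 8.9): the cone contributes a regular 16-gon of circumradius 9.511 (interpolated between r1=10.5 and r2=9.5 at t=0.989) (perimeter = 2·16·9.511·sin(180°/16) = 59.38 mm); the cube at (-1.5, -1) (footprint 24.5×19.5) is included at this height (perimeter 88.00 mm); Taking the union: the regions partially overlap (shared area 94.19 mm²), so the edge portions inside another operand are dropped and the merged outline is re-measured after clipping — boundary = 108.96 mm. So its perimeter = 108.96 mm. Layer 89 is larger (108.96 vs 64.23 mm).

layer 89 (z = 8.9 mm)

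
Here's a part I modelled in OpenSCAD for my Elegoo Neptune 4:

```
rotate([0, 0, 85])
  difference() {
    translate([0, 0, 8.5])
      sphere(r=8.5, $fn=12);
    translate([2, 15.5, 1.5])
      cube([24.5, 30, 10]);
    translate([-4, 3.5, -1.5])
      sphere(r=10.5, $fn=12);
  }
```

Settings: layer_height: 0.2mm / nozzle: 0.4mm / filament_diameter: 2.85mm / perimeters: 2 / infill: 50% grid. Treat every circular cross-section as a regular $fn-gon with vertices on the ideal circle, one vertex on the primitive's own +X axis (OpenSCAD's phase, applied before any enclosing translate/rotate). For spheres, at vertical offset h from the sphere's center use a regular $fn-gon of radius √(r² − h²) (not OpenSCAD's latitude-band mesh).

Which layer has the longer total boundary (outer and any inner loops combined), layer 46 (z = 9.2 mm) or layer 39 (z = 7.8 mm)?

layer 39 (z = 7.8 mm)

Layer 46 (z = 9.2): the r=8.5 sphere contributes a regular 12-gon of circumradius √(8.5²−0.7²) = 8.471 (perimeter = 2·12·8.471·sin(180°/12) = 52.62 mm); the cube at (2, 15.5) is present — its section is the full 24.5×30 rectangle (perimeter 109.00 mm); the sphere at (-4, 3.5) is not intersected at this z (|z−center|=10.700 > r=10.5); Taking the first minus the rest: starting from the r=8.5 sphere, the 24.5×30 cube at (2, 15.5) misses the remaining region (no effect) — boundary = 52.62 mm; (rotated 85° about Z; rotation is an isometry so areas/perimeters/island counts are preserved). So its perimeter = 52.62 mm. Layer 39 (z = 7.8): the sphere: section is a regular 12-gon, circumradius = √(r²−h²) = √(8.5²−0.7²) = 8.471 (perimeter = 2·12·8.471·sin(180°/12) = 52.62 mm); the cube at (2, 15.5) (footprint 24.5×30) is included at this height (perimeter 109.00 mm); the r=10.5 sphere at (-4, 3.5) contributes a regular 12-gon of circumradius √(10.5²−9.3²) = 4.874 (perimeter = 2·12·4.874·sin(180°/12) = 30.28 mm); Taking the first minus the rest: starting from the r=8.5 sphere, the 24.5×30 cube at (2, 15.5) misses the remaining region (no effect); the r=10.5 sphere at (-4, 3.5) partially overlaps it — only the 58.97 mm² overlap (of its 71.28 mm²) is removed, clipping the outline — boundary = 61.06 mm; (rotated 85° about Z; rotation is an isometry so areas/perimeters/island counts are preserved). So its perimeter = 61.06 mm. Layer 39 is larger (61.06 vs 52.62 mm).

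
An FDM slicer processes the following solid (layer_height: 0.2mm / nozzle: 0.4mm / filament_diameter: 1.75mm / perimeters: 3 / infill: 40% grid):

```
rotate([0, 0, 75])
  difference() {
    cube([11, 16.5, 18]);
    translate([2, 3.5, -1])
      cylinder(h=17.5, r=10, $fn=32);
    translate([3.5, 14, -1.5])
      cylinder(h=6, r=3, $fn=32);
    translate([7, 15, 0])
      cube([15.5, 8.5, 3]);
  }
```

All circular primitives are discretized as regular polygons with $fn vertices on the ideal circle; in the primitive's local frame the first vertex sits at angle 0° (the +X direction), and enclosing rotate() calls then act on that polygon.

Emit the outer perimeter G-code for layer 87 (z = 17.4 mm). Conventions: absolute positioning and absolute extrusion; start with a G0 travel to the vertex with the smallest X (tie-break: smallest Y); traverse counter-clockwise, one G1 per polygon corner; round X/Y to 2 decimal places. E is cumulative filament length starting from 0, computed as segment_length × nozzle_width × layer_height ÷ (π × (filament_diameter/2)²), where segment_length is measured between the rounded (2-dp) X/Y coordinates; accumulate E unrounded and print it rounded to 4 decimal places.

At z = 17.4 mm: the cube is present — its section is the full 11×16.5 rectangle; the cylinder at (2, 3.5) is not intersected at this z (z outside [-1, 16.5]); the cylinder at (3.5, 14) is not intersected at this z (z outside [-1.5, 4.5]); the cube at (7, 15) does not reach this height (z outside [0, 3]); After the difference (first − rest): none of the subtracted shapes is present at this height, so the 11×16.5 cube is unchanged — 1 connected region; (whole slice rotated 75° about Z — lengths, areas and connectivity unchanged). The outline is a single polygon with 4 vertices. Extrusion per mm of travel: 0.4 × 0.2 / (π × 0.875²) = 0.033260. Accumulating E over each segment gives final E = 1.8298.

G0 X-15.94 Y4.27 Z17.40
G1 X0.00 Y0.00 E0.5489
G1 X2.85 Y10.63 E0.9149
G1 X-13.09 Y14.90 E1.4638
G1 X-15.94 Y4.27 E1.8298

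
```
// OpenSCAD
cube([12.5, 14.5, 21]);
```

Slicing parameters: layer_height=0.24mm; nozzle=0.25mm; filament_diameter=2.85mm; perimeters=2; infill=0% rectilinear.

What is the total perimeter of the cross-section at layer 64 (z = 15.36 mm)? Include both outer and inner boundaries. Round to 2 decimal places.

54.00 mm

At z = 15.36 mm: the cube is present — its section is the full 12.5×14.5 rectangle (perimeter 54.00 mm). Overall, the cross-section is a single solid region. Total boundary length (outer) = 54.00 mm.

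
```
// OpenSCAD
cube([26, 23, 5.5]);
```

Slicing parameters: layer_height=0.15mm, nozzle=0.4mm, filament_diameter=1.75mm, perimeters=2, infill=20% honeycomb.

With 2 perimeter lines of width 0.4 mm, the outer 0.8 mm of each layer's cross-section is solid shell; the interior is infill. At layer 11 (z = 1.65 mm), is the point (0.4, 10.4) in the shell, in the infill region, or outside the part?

At z = 1.65 mm: the cube (footprint 26×23) is included at this height. Overall, the cross-section is a single solid region. The nearest boundary edge runs (0.00, 23.00)→(0.00, 0.00); distance from the point to it = 0.40 mm. The point is inside the cross-section, 0.40 mm from the nearest boundary — within the 0.8 mm shell band (2 × 0.4).

shell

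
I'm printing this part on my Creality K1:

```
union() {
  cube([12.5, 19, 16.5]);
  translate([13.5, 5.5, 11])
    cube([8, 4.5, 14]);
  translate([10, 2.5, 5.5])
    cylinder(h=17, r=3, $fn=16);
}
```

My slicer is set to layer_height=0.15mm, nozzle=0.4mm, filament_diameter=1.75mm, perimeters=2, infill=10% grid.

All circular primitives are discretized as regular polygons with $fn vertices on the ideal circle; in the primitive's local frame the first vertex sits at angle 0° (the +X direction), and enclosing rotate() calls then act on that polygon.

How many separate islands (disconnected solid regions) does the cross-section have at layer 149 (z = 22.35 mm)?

2

At z = 22.35 mm: the cube is absent (z outside [0, 16.5]); the 8×4.5 cube at (13.5, 5.5) contributes its full rectangle; the r=3 cylinder at (10, 2.5) contributes a regular 16-gon of circumradius 3; Combining (union): the 2 present regions are separate (no shared area or edge), so areas and boundary lengths simply add and each stays a separate island — 2 connected regions. Overall, the cross-section has 2 separate islands. Island count = 2.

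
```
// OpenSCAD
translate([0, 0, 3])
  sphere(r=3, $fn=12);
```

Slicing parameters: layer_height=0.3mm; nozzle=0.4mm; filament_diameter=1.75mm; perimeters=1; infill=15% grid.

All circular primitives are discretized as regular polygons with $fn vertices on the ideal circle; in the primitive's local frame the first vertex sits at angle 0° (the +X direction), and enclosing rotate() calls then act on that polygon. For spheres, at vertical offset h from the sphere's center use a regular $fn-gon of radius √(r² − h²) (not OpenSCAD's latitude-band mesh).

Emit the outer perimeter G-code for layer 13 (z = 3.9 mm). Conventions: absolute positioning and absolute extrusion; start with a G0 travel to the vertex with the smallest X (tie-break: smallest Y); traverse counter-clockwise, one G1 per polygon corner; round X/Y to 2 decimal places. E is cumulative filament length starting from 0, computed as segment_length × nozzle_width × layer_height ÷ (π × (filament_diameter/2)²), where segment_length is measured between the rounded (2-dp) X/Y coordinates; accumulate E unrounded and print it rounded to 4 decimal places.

At z = 3.9 mm: the r=3 sphere contributes a regular 12-gon of circumradius √(3²−0.9²) = 2.862. The outline is a single polygon with 12 vertices. Extrusion per mm of travel: 0.4 × 0.3 / (π × 0.875²) = 0.049890. Accumulating E over each segment gives final E = 0.8869.

G0 X-2.86 Y0.00 Z3.90
G1 X-2.48 Y-1.43 E0.0738
G1 X-1.43 Y-2.48 E0.1479
G1 X0.00 Y-2.86 E0.2217
G1 X1.43 Y-2.48 E0.2955
G1 X2.48 Y-1.43 E0.3696
G1 X2.86 Y0.00 E0.4434
G1 X2.48 Y1.43 E0.5173
G1 X1.43 Y2.48 E0.5913
G1 X0.00 Y2.86 E0.6652
G1 X-1.43 Y2.48 E0.7390
G1 X-2.48 Y1.43 E0.8131
G1 X-2.86 Y0.00 E0.8869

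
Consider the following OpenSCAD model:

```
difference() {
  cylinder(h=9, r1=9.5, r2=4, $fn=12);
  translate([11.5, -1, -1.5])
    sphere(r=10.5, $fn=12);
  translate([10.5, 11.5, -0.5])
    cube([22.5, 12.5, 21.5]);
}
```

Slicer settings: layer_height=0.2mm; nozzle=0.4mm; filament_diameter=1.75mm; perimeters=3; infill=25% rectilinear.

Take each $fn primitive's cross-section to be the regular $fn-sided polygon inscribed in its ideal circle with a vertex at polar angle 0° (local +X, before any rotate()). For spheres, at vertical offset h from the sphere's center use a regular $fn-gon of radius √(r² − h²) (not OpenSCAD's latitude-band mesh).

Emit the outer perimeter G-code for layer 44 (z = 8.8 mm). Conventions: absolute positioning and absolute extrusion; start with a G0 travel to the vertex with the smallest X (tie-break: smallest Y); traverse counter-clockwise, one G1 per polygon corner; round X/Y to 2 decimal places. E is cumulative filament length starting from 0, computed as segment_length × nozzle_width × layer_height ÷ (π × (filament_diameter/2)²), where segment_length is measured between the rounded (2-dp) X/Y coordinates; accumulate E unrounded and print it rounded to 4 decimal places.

G0 X-4.12 Y0.00 Z8.80
G1 X-3.57 Y-2.06 E0.0709
G1 X-2.06 Y-3.57 E0.1419
G1 X0.00 Y-4.12 E0.2129
G1 X2.06 Y-3.57 E0.2838
G1 X3.57 Y-2.06 E0.3548
G1 X4.12 Y0.00 E0.4257
G1 X3.57 Y2.06 E0.4966
G1 X2.06 Y3.57 E0.5677
G1 X0.00 Y4.12 E0.6386
G1 X-2.06 Y3.57 E0.7095
G1 X-3.57 Y2.06 E0.7805
G1 X-4.12 Y0.00 E0.8514

At z = 8.8 mm: the cone: at t=0.978 of its height the radius interpolates to r₁+(r₂−r₁)t = 4.122, giving a regular 12-gon of that circumradius; the r=10.5 sphere at (11.5, -1) slices to a regular 12-gon of circumradius 2.040 (√(r²−h²) with h=10.3 from center); the 22.5×12.5 cube at (10.5, 11.5) contributes its full rectangle; Subtracting the remaining from the first: starting from the cone, the r=10.5 sphere at (11.5, -1) misses the remaining region (no effect); the 22.5×12.5 cube at (10.5, 11.5) misses the remaining region (no effect) — 1 connected region. The outline is a single polygon with 12 vertices. Extrusion per mm of travel: 0.4 × 0.2 / (π × 0.875²) = 0.033260. Accumulating E over each segment gives final E = 0.8514.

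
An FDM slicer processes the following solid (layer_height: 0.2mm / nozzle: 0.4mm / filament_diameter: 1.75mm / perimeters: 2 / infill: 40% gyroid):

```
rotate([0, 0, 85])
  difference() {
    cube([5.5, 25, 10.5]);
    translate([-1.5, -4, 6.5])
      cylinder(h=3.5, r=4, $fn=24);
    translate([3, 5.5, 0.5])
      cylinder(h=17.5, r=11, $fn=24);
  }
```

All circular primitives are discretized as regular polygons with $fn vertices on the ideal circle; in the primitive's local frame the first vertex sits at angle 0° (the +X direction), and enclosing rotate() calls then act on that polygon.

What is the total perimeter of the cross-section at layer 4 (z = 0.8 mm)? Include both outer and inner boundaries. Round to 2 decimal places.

At z = 0.8 mm: the cube (footprint 5.5×25) is included at this height (perimeter 61.00 mm); the cylinder at (-1.5, -4) is not intersected at this z (z outside [6.5, 10]); the r=11 cylinder at (3, 5.5) gives a regular 24-gon of circumradius 11 (constant along its height) (perimeter = 2·24·11.000·sin(180°/24) = 68.92 mm); Subtracting the remaining from the first: starting from the 5.5×25 cube, the r=11 cylinder at (3, 5.5) partially overlaps it — only the 89.74 mm² overlap (of its 375.81 mm²) is removed, clipping the outline — boundary = 28.83 mm; (whole slice rotated 85° about Z — lengths, areas and connectivity unchanged). Overall, the cross-section is a single solid region. Total boundary length (outer) = 28.83 mm.

28.83 mm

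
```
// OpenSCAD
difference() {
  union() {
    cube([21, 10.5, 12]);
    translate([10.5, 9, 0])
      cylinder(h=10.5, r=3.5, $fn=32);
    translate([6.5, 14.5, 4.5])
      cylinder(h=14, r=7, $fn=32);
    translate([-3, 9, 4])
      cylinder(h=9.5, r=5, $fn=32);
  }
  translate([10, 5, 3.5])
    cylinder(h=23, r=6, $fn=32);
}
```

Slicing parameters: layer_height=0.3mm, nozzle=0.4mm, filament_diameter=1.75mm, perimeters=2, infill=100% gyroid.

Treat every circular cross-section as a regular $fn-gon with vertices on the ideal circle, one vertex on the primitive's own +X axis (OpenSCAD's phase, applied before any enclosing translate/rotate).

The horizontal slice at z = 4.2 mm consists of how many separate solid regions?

At z = 4.2 mm: the cube (footprint 21×10.5) is included at this height; the r=3.5 cylinder at (10.5, 9) gives a regular 32-gon of circumradius 3.5 (constant along its height); the cylinder at (6.5, 14.5) is absent (z outside [4.5, 18.5]); the r=5 cylinder at (-3, 9) contributes a regular 32-gon of circumradius 5; Combining (union): the regions partially overlap (shared area 37.63 mm²), so overlapping operands fuse into one piece — 1 connected region; the r=6 cylinder at (10, 5) contributes a regular 32-gon of circumradius 6; Taking the first minus the rest: starting from that combined region, the r=6 cylinder at (10, 5) partially overlaps it — only the 108.01 mm² overlap (of its 112.37 mm²) is removed, clipping the outline — 1 connected region. The result has 1 disconnected region.

1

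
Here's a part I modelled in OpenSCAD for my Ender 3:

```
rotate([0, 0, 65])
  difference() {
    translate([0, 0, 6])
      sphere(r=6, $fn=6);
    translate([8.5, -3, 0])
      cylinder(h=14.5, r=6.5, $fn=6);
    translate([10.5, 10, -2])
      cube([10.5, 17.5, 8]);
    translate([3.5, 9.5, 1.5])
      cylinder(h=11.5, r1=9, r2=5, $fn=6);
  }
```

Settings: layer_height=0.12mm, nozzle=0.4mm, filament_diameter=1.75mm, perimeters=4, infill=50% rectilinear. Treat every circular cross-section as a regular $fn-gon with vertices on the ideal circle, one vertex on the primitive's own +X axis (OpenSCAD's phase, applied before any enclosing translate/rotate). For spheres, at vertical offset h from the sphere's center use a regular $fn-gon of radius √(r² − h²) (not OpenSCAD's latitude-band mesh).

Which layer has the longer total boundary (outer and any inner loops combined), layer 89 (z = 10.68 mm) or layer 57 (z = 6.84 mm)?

Layer 89 (z = 10.68): the r=6 sphere contributes a regular 6-gon of circumradius √(6²−4.68²) = 3.755 (perimeter = 2·6·3.755·sin(180°/6) = 22.53 mm); the cylinder at (8.5, -3): section is a regular 6-gon, circumradius r=6.5 (perimeter = 2·6·6.500·sin(180°/6) = 39.00 mm); the cube at (10.5, 10) is not intersected at this z (z outside [-2, 6]); the cone at (3.5, 9.5) contributes a regular 6-gon of circumradius 5.807 (interpolated between r1=9 and r2=5 at t=0.798) (perimeter = 2·6·5.807·sin(180°/6) = 34.84 mm); Subtracting the remaining from the first: starting from the r=6 sphere, the r=6.5 cylinder at (8.5, -3) partially overlaps it — only the 0.07 mm² overlap (of its 109.77 mm²) is removed, clipping the outline; the cone at (3.5, 9.5) misses the remaining region (no effect) — boundary = 22.53 mm; (whole slice rotated 65° about Z — lengths, areas and connectivity unchanged). So its perimeter = 22.53 mm. Layer 57 (z = 6.84): the r=6 sphere slices to a regular 6-gon of circumradius 5.941 (√(r²−h²) with h=0.84 from center) (perimeter = 2·6·5.941·sin(180°/6) = 35.65 mm); the r=6.5 cylinder at (8.5, -3) contributes a regular 6-gon of circumradius 6.5 (perimeter = 2·6·6.500·sin(180°/6) = 39.00 mm); the cube at (10.5, 10) is absent (z outside [-2, 6]); the cone at (3.5, 9.5): at t=0.464 of its height the radius interpolates to r₁+(r₂−r₁)t = 7.143, giving a regular 6-gon of that circumradius (perimeter = 2·6·7.143·sin(180°/6) = 42.86 mm); After the difference (first − rest): starting from the r=6 sphere, the r=6.5 cylinder at (8.5, -3) partially overlaps it — only the 10.85 mm² overlap (of its 109.77 mm²) is removed, clipping the outline; the cone at (3.5, 9.5) partially overlaps it — only the 7.50 mm² overlap (of its 132.55 mm²) is removed, clipping the outline — boundary = 35.65 mm; (rotated 65° about Z; rotation is an isometry so areas/perimeters/island counts are preserved). So its perimeter = 35.65 mm. Layer 57 is larger (35.65 vs 22.53 mm).

layer 57 (z = 6.84 mm)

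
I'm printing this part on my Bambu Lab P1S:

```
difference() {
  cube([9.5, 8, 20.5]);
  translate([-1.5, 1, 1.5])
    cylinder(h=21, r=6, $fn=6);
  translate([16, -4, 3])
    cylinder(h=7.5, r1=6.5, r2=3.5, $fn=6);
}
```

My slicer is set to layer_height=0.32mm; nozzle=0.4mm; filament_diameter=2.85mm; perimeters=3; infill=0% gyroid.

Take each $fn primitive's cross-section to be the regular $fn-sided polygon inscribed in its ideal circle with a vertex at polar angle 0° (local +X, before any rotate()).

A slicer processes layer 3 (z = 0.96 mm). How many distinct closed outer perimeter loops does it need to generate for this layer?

1

At z = 0.96 mm: the cube is present — its section is the full 9.5×8 rectangle; the cylinder at (-1.5, 1) is not intersected at this z (z outside [1.5, 22.5]); the cone at (16, -4) is absent (z outside [3, 10.5]); Taking the first minus the rest: none of the subtracted shapes is present at this height, so the 9.5×8 cube is unchanged — 1 connected region. The result has 1 disconnected region.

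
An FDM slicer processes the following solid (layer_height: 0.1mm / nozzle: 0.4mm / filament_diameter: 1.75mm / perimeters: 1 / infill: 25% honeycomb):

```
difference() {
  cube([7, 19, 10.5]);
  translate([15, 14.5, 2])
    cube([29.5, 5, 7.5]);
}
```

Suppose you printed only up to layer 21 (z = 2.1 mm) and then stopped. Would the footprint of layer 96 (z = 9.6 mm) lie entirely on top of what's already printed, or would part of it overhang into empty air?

entirely on top

Compare the two slices. At z = 2.1: the cube (footprint 7×19) is included at this height (area 133.00 mm²); the 29.5×5 cube at (15, 14.5) contributes its full rectangle (area 147.50 mm²); After the difference (first − rest): starting from the 7×19 cube (133.00 mm²), the 29.5×5 cube at (15, 14.5) misses the remaining region (no effect) — area = 133.00 mm². At z = 9.6: the 7×19 cube contributes its full rectangle (area 133.00 mm²); the cube at (15, 14.5) is not intersected at this z (z outside [2, 9.5]); Taking the first minus the rest: none of the subtracted shapes is present at this height, so the 7×19 cube is unchanged — area = 133.00 mm². Checking containment: the cross-section at z = 9.6 is a subset of the cross-section at z = 2.1.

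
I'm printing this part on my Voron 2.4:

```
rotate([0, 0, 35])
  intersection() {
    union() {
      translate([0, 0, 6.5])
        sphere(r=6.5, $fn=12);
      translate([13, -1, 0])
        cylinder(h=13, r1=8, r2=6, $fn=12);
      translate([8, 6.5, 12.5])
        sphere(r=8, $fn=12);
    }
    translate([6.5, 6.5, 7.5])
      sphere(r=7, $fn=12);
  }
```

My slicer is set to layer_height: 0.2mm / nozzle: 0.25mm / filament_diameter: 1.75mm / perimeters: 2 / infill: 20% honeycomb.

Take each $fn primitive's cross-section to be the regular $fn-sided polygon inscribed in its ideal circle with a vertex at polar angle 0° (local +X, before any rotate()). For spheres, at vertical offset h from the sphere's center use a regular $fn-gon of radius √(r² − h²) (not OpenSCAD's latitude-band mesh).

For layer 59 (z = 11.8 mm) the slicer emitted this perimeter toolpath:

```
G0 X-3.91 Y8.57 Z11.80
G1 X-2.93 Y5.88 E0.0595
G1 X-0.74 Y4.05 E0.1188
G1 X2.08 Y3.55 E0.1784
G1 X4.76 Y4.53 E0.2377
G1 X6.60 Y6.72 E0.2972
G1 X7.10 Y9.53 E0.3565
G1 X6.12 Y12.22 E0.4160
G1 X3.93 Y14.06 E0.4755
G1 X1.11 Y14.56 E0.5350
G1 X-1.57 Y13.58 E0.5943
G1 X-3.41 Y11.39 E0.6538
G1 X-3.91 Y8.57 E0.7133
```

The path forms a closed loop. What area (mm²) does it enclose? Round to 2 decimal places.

91.55 mm²

Apply the shoelace formula to the sequence of (X, Y) vertices; enclosed area = 91.55 mm².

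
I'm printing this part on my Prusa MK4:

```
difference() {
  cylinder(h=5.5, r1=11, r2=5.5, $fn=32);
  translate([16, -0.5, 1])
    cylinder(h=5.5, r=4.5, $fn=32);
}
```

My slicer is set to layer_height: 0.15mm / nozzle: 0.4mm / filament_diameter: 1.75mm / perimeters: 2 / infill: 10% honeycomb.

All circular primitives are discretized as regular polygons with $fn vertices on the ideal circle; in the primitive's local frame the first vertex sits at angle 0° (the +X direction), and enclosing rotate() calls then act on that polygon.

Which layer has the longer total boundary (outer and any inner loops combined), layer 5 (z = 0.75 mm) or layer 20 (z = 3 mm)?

layer 5 (z = 0.75 mm)

Layer 5 (z = 0.75): the cone (r1=11→r2=5.5) has section circumradius 10.250 here — a regular 32-gon (perimeter = 2·32·10.250·sin(180°/32) = 64.30 mm); the cylinder at (16, -0.5) does not reach this height (z outside [1, 6.5]); Subtracting the remaining from the first: none of the subtracted shapes is present at this height, so the cone is unchanged — boundary = 64.30 mm. So its perimeter = 64.30 mm. Layer 20 (z = 3): the cone (r1=11→r2=5.5) has section circumradius 8.000 here — a regular 32-gon (perimeter = 2·32·8.000·sin(180°/32) = 50.18 mm); the r=4.5 cylinder at (16, -0.5) contributes a regular 32-gon of circumradius 4.5 (perimeter = 2·32·4.500·sin(180°/32) = 28.23 mm); After the difference (first − rest): starting from the cone, the r=4.5 cylinder at (16, -0.5) misses the remaining region (no effect) — boundary = 50.18 mm. So its perimeter = 50.18 mm. Layer 5 is larger (64.30 vs 50.18 mm).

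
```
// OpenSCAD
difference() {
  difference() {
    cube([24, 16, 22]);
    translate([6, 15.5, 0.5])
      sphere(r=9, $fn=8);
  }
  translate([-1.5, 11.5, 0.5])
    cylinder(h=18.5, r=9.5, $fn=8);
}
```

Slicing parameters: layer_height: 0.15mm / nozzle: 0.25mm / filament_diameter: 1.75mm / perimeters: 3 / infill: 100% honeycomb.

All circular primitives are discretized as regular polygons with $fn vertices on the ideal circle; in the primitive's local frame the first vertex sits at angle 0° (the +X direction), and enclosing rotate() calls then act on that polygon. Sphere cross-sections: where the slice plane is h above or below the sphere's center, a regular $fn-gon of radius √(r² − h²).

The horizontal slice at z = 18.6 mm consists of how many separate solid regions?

At z = 18.6 mm: the 24×16 cube contributes its full rectangle; the sphere at (6, 15.5) does not reach this height (|z−center|=18.100 > r=9); After the difference (first − rest): none of the subtracted shapes is present at this height, so the 24×16 cube is unchanged — 1 connected region; the r=9.5 cylinder at (-1.5, 11.5) gives a regular 8-gon of circumradius 9.5 (constant along its height); Taking the first minus the rest: starting from the result so far, the r=9.5 cylinder at (-1.5, 11.5) partially overlaps it — only the 81.84 mm² overlap (of its 255.27 mm²) is removed, clipping the outline — 1 connected region. The result has 1 disconnected region.

1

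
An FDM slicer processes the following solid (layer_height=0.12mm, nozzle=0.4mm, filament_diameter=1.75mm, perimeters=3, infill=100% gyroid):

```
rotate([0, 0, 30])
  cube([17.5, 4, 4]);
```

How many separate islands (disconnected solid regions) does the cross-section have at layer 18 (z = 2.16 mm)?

1

At z = 2.16 mm: the 17.5×4 cube contributes its full rectangle; (rotated 30° about Z; rotation is an isometry so areas/perimeters/island counts are preserved). Overall, the cross-section is a single solid region. Island count = 1.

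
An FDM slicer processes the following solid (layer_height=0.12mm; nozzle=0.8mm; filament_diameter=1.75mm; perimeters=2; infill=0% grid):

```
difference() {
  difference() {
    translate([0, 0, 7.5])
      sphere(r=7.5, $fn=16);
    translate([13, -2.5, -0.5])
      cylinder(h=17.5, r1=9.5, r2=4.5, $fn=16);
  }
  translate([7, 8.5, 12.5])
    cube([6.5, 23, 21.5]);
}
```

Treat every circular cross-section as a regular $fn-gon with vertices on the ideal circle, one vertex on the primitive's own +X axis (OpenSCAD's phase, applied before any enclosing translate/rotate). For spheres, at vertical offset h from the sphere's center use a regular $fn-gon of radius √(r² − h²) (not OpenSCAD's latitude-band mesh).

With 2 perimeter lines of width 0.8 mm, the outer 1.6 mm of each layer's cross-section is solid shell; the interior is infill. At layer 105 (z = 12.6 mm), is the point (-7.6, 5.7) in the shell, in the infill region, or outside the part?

outside

At z = 12.6 mm: the sphere: section is a regular 16-gon, circumradius = √(r²−h²) = √(7.5²−5.1²) = 5.499; the cone at (13, -2.5): at t=0.749 of its height the radius interpolates to r₁+(r₂−r₁)t = 5.757, giving a regular 16-gon of that circumradius; After the difference (first − rest): starting from the r=7.5 sphere, the cone at (13, -2.5) misses the remaining region (no effect) — 1 connected region; the 6.5×23 cube at (7, 8.5) contributes its full rectangle; Subtracting the remaining from the first: starting from the result so far, the 6.5×23 cube at (7, 8.5) misses the remaining region (no effect) — 1 connected region. Overall, the cross-section is a single solid region. The nearest boundary edge runs (-5.08, 2.10)→(-3.89, 3.89); distance from the point to it = 4.09 mm. The point is not inside any of the regions above, so it lies outside the cross-section (4.09 mm from the nearest boundary).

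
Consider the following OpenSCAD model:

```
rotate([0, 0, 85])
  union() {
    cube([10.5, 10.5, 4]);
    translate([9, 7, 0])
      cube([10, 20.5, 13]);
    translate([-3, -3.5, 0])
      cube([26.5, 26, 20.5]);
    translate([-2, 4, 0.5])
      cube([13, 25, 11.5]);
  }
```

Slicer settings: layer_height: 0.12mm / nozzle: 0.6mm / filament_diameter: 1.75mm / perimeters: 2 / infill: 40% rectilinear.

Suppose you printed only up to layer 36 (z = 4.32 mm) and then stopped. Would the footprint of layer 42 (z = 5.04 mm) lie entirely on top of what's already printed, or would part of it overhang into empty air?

Compare the two slices. At z = 4.32: the cube is absent (z outside [0, 4]); the 10×20.5 cube at (9, 7) contributes its full rectangle (area 205.00 mm²); the cube at (-3, -3.5) is present — its section is the full 26.5×26 rectangle (area 689.00 mm²); the 13×25 cube at (-2, 4) contributes its full rectangle (area 325.00 mm²); Taking the union: the regions partially overlap — summed areas 1219.00 mm² minus the doubly-counted overlap 405.50 mm² gives 813.50 mm² — area = 813.50 mm²; (rotated 85° about Z; rotation is an isometry so areas/perimeters/island counts are preserved). At z = 5.04: the cube is absent (z outside [0, 4]); the cube at (9, 7) (footprint 10×20.5) is included at this height (area 205.00 mm²); the cube at (-3, -3.5) is present — its section is the full 26.5×26 rectangle (area 689.00 mm²); the 13×25 cube at (-2, 4) contributes its full rectangle (area 325.00 mm²); Merging all regions: the regions partially overlap — summed areas 1219.00 mm² minus the doubly-counted overlap 405.50 mm² gives 813.50 mm² — area = 813.50 mm²; (whole slice rotated 85° about Z — lengths, areas and connectivity unchanged). Checking containment: the cross-section at z = 5.04 is a subset of the cross-section at z = 4.32.

entirely on top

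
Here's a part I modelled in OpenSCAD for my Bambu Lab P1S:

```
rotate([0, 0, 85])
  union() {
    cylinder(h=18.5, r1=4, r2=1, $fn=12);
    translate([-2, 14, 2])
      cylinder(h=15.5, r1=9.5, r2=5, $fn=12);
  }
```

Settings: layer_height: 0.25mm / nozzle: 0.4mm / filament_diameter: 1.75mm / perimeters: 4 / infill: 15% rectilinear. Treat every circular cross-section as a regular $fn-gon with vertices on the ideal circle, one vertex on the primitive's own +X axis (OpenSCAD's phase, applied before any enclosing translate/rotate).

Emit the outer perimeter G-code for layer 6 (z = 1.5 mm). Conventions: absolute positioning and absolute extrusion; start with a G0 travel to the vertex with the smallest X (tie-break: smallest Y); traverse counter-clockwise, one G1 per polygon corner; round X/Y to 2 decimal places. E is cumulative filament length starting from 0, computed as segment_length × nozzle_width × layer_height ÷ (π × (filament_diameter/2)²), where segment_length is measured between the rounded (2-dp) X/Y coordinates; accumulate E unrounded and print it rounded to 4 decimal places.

At z = 1.5 mm: the cone: at t=0.081 of its height the radius interpolates to r₁+(r₂−r₁)t = 3.757, giving a regular 12-gon of that circumradius; the cone at (-2, 14) does not reach this height (z outside [2, 17.5]); Combining (union): only the cone is present, so the union is just that shape — 1 connected region; (whole slice rotated 85° about Z — lengths, areas and connectivity unchanged). The outline is a single polygon with 12 vertices. Extrusion per mm of travel: 0.4 × 0.25 / (π × 0.875²) = 0.041575. Accumulating E over each segment gives final E = 0.9697.

G0 X-3.74 Y0.33 Z1.50
G1 X-3.40 Y-1.59 E0.0811
G1 X-2.15 Y-3.08 E0.1619
G1 X-0.33 Y-3.74 E0.2424
G1 X1.59 Y-3.40 E0.3235
G1 X3.08 Y-2.15 E0.4043
G1 X3.74 Y-0.33 E0.4848
G1 X3.40 Y1.59 E0.5659
G1 X2.15 Y3.08 E0.6468
G1 X0.33 Y3.74 E0.7272
G1 X-1.59 Y3.40 E0.8083
G1 X-3.08 Y2.15 E0.8892
G1 X-3.74 Y0.33 E0.9697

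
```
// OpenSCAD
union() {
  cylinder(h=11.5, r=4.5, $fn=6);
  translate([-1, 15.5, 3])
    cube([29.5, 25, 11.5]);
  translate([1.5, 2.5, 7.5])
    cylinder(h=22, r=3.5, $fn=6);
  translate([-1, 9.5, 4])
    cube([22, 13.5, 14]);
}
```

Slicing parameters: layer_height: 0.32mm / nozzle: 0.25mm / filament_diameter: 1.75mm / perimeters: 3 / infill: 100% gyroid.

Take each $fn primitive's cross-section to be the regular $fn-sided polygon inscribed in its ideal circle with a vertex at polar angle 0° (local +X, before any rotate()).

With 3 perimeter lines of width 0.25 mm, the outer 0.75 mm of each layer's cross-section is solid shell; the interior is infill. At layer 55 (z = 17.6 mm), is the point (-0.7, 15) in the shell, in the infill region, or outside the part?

At z = 17.6 mm: the cylinder does not reach this height (z outside [0, 11.5]); the cube at (-1, 15.5) is absent (z outside [3, 14.5]); the r=3.5 cylinder at (1.5, 2.5) gives a regular 6-gon of circumradius 3.5 (constant along its height); the cube at (-1, 9.5) is present — its section is the full 22×13.5 rectangle; Taking the union: the 2 present regions are separate (no shared area or edge), so areas and boundary lengths simply add and each stays a separate island — 2 connected regions. Overall, the cross-section has 2 separate islands. The nearest boundary edge runs (-1.00, 9.50)→(-1.00, 23.00); distance from the point to it = 0.30 mm. (Shell/infill is judged within the island containing the point — the largest one.) The point is inside the cross-section, 0.30 mm from the nearest boundary — within the 0.75 mm shell band (3 × 0.25).

shell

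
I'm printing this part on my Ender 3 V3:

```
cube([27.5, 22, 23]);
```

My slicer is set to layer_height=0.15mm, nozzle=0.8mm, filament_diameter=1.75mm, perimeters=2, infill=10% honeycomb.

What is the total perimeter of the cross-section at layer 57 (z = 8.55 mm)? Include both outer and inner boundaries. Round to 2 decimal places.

99.00 mm

At z = 8.55 mm: the cube is present — its section is the full 27.5×22 rectangle (perimeter 99.00 mm). Overall, the cross-section is a single solid region. Total boundary length (outer) = 99.00 mm.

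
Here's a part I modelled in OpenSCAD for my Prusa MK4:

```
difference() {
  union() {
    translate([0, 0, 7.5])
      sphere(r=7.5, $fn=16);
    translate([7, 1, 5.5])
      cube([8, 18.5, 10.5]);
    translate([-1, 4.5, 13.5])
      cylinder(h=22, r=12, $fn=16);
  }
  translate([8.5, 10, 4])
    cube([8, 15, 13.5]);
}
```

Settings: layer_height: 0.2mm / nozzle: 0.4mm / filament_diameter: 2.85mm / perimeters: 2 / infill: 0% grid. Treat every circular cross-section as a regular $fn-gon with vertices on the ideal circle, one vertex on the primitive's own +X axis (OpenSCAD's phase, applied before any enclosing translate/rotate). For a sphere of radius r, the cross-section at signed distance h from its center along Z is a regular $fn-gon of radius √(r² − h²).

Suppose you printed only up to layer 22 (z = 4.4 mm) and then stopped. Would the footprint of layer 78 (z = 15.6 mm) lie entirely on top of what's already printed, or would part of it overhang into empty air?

Compare the two slices. At z = 4.4: the r=7.5 sphere contributes a regular 16-gon of circumradius √(7.5²−3.1²) = 6.829 (area = (16/2)·6.829²·sin(360°/16) = 142.79 mm²); the cube at (7, 1) is absent (z outside [5.5, 16]); the cylinder at (-1, 4.5) is not intersected at this z (z outside [13.5, 35.5]); Taking the union: only the r=7.5 sphere is present, so the union is just that shape — area = 142.79 mm²; the 8×15 cube at (8.5, 10) contributes its full rectangle (area 120.00 mm²); Subtracting the remaining from the first: starting from that combined region (142.79 mm²), the 8×15 cube at (8.5, 10) misses the remaining region (no effect) — area = 142.79 mm². At z = 15.6: the sphere is not intersected at this z (|z−center|=8.100 > r=7.5); the cube at (7, 1) is present — its section is the full 8×18.5 rectangle (area 148.00 mm²); the r=12 cylinder at (-1, 4.5) contributes a regular 16-gon of circumradius 12 (area = (16/2)·12.000²·sin(360°/16) = 440.85 mm²); Taking the union: the regions partially overlap — summed areas 588.85 mm² minus the doubly-counted overlap 36.08 mm² gives 552.77 mm² — area = 552.77 mm²; the cube at (8.5, 10) (footprint 8×15) is included at this height (area 120.00 mm²); Taking the first minus the rest: starting from the result so far (552.77 mm²), the 8×15 cube at (8.5, 10) partially overlaps it — only the 61.75 mm² overlap (of its 120.00 mm²) is removed, clipping the outline — area = 491.02 mm². Checking containment: at z = 15.6 the cross-section extends beyond the z = 4.4 cross-section by about 348.23 mm².

part overhangs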